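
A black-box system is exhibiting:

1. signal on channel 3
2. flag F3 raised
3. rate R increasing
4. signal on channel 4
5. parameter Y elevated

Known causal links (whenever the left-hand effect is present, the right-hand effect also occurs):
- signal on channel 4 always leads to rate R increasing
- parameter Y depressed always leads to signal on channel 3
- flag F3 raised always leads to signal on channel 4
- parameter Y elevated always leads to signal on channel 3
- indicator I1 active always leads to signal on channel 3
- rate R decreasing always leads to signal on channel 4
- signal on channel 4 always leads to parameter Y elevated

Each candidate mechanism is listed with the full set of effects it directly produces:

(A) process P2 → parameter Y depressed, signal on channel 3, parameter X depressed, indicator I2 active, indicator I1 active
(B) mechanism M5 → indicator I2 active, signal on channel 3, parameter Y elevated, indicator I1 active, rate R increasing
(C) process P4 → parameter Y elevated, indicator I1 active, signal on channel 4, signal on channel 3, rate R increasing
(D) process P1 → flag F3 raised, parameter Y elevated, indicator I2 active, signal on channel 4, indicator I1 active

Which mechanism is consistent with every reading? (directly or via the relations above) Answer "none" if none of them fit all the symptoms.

For each candidate, compare predicted effects to what was observed:
(A) process P2 — fails on flag F3 raised, rate R increasing, signal on channel 4, parameter Y elevated (predicts parameter Y depressed, not parameter Y elevated)
(B) mechanism M5 — signal on channel 3 yes; flag F3 raised NO; rate R increasing yes; signal on channel 4 NO; parameter Y elevated yes
(C) process P4 — signal on channel 3 yes; flag F3 raised NO; rate R increasing yes; signal on channel 4 yes; parameter Y elevated yes
(D) process P1 — signal on channel 3 yes (through indicator I1 active → signal on channel 3); flag F3 raised yes; rate R increasing yes (through signal on channel 4 → rate R increasing); signal on channel 4 yes; parameter Y elevated yes
(D) alone accounts for all the evidence.

D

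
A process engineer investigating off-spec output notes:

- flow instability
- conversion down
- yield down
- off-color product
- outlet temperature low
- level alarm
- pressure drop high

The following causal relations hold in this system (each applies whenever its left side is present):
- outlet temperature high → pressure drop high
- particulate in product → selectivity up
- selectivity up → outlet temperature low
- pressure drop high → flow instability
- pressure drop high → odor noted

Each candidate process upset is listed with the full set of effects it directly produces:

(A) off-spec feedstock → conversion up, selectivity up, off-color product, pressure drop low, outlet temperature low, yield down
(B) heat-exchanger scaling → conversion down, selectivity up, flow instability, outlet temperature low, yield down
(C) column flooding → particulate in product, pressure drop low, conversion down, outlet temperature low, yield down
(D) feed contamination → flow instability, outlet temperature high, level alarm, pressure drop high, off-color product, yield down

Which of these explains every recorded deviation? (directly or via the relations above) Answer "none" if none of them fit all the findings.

Testing each hypothesis:
(A) off-spec feedstock — fails on flow instability, conversion down, level alarm, pressure drop high (predicts conversion up, not conversion down; predicts pressure drop low, not pressure drop high)
(B) heat-exchanger scaling — does not account for off-color product, level alarm, pressure drop high
(C) column flooding — fails on flow instability, off-color product, level alarm, pressure drop high (predicts pressure drop low, not pressure drop high)
(D) feed contamination — flow instability yes; conversion down NO; yield down yes; off-color product yes; outlet temperature low NO; level alarm yes; pressure drop high yes
None of the listed candidates fits everything.

none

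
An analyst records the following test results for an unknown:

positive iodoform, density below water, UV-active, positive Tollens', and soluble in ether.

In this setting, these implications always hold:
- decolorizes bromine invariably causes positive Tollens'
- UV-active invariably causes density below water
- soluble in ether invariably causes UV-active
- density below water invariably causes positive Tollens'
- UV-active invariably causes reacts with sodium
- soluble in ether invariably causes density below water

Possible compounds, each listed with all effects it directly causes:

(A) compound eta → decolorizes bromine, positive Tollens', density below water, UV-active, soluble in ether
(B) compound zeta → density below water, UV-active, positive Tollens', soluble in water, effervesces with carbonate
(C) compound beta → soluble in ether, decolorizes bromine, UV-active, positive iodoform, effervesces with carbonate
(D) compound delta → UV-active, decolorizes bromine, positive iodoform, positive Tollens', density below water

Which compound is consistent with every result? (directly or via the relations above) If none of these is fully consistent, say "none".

C

Testing each hypothesis:
(A) compound eta — does not account for positive iodoform
(B) compound zeta — positive iodoform ✗; density below water ✓; UV-active ✓; positive Tollens' ✓; soluble in ether ✗
(C) compound beta — positive iodoform ✓; density below water ✓ (via soluble in ether → density below water); UV-active ✓; positive Tollens' ✓ (via decolorizes bromine → positive Tollens'); soluble in ether ✓
(D) compound delta — positive iodoform ✓; density below water ✓; UV-active ✓; positive Tollens' ✓; soluble in ether ✗
(C) is the only candidate with no mismatches.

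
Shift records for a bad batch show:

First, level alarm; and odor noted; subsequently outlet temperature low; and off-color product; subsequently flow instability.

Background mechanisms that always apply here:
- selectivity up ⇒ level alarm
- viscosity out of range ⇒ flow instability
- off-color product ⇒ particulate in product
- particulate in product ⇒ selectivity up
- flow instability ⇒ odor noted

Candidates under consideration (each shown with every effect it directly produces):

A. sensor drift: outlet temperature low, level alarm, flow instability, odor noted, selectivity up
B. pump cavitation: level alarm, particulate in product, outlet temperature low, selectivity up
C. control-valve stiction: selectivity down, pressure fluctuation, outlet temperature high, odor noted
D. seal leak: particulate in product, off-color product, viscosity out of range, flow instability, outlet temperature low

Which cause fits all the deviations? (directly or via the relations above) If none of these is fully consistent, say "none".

For each candidate, compare predicted effects to what was observed:
(A) sensor drift — level alarm match; odor noted match; outlet temperature low match; off-color product miss; flow instability match
(B) pump cavitation — level alarm match; odor noted miss; outlet temperature low match; off-color product miss; flow instability miss
(C) control-valve stiction — level alarm miss; odor noted match; outlet temperature low miss; off-color product miss; flow instability miss
(D) seal leak — level alarm match (through particulate in product → selectivity up → level alarm); odor noted match (through flow instability → odor noted); outlet temperature low match; off-color product match; flow instability match
(D) is the only candidate with no mismatches.

D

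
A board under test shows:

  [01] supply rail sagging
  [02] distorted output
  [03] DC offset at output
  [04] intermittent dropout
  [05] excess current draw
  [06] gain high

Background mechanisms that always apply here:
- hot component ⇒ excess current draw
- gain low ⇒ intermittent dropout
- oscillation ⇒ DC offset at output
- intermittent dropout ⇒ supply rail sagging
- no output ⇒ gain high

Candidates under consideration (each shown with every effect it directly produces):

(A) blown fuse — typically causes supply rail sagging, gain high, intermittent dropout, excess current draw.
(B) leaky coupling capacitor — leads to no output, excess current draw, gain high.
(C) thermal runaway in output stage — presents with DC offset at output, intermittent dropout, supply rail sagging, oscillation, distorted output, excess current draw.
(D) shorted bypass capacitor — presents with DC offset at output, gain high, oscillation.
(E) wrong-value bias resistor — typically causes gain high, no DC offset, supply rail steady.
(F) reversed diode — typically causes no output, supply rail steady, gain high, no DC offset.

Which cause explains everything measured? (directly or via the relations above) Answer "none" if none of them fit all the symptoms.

Checking each candidate against the observations:
(A) blown fuse — does not account for distorted output, DC offset at output
(B) leaky coupling capacitor — does not account for supply rail sagging, distorted output, DC offset at output, intermittent dropout
(C) thermal runaway in output stage — does not account for gain high
(D) shorted bypass capacitor — supply rail sagging NO; distorted output NO; DC offset at output yes; intermittent dropout NO; excess current draw NO; gain high yes
(E) wrong-value bias resistor — supply rail sagging NO; distorted output NO; DC offset at output NO; intermittent dropout NO; excess current draw NO; gain high yes
(F) reversed diode — supply rail sagging NO; distorted output NO; DC offset at output NO; intermittent dropout NO; excess current draw NO; gain high yes
None of the listed candidates fits everything.

none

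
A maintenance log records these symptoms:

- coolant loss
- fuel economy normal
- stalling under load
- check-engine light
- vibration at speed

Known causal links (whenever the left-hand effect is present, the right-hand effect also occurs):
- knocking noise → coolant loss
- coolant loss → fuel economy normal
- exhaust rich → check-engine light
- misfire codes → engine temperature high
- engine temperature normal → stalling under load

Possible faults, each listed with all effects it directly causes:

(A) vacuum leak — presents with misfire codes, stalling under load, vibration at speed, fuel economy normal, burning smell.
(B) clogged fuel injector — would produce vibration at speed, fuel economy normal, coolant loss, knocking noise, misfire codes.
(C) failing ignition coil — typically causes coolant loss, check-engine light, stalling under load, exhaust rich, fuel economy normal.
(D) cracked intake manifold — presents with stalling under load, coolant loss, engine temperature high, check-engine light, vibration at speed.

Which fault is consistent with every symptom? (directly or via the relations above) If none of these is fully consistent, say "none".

D

Checking each candidate against the observations:
(A) vacuum leak — does not account for coolant loss, check-engine light
(B) clogged fuel injector — coolant loss +; fuel economy normal +; stalling under load -; check-engine light -; vibration at speed +
(C) failing ignition coil — coolant loss +; fuel economy normal +; stalling under load +; check-engine light +; vibration at speed -
(D) cracked intake manifold — coolant loss +; fuel economy normal + (via coolant loss → fuel economy normal); stalling under load +; check-engine light +; vibration at speed +
Only (D) is consistent with every observation.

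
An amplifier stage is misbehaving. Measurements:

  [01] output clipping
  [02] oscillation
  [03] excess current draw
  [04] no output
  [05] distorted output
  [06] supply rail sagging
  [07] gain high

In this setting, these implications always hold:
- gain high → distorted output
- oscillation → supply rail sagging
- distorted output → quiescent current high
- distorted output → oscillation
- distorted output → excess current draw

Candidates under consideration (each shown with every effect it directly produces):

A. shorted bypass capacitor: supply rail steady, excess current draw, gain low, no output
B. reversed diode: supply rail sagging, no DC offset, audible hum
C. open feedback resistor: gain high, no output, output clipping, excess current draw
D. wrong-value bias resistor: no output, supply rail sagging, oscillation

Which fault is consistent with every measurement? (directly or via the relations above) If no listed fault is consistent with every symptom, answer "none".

Checking each candidate against the observations:
(A) shorted bypass capacitor — fails on output clipping, oscillation, distorted output, supply rail sagging, gain high (predicts supply rail steady, not supply rail sagging; predicts gain low, not gain high)
(B) reversed diode — output clipping miss; oscillation miss; excess current draw miss; no output miss; distorted output miss; supply rail sagging match; gain high miss
(C) open feedback resistor — output clipping match; oscillation match (by gain high → distorted output → oscillation); excess current draw match; no output match; distorted output match (by gain high → distorted output); supply rail sagging match (by gain high → distorted output → oscillation → supply rail sagging); gain high match
(D) wrong-value bias resistor — output clipping miss; oscillation match; excess current draw miss; no output match; distorted output miss; supply rail sagging match; gain high miss
(C) alone accounts for all the evidence.

C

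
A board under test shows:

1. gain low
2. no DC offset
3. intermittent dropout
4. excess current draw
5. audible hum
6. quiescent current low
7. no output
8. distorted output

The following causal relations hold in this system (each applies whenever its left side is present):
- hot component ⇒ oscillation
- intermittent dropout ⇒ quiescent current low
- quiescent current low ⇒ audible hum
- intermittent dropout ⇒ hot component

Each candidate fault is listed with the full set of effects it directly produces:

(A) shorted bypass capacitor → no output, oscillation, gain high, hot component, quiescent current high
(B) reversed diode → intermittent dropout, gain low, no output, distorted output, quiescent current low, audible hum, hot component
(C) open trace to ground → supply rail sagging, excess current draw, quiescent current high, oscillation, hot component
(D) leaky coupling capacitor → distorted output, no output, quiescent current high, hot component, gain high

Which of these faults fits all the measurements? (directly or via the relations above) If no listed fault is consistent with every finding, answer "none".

none

For each candidate, compare predicted effects to what was observed:
(A) shorted bypass capacitor — fails on gain low, no DC offset, intermittent dropout, excess current draw, audible hum, quiescent current low, distorted output (predicts gain high, not gain low; predicts quiescent current high, not quiescent current low)
(B) reversed diode — does not account for no DC offset, excess current draw
(C) open trace to ground — fails on gain low, no DC offset, intermittent dropout, audible hum, quiescent current low, no output, distorted output (predicts quiescent current high, not quiescent current low)
(D) leaky coupling capacitor — gain low NO; no DC offset NO; intermittent dropout NO; excess current draw NO; audible hum NO; quiescent current low NO; no output yes; distorted output yes
None of the listed candidates fits everything.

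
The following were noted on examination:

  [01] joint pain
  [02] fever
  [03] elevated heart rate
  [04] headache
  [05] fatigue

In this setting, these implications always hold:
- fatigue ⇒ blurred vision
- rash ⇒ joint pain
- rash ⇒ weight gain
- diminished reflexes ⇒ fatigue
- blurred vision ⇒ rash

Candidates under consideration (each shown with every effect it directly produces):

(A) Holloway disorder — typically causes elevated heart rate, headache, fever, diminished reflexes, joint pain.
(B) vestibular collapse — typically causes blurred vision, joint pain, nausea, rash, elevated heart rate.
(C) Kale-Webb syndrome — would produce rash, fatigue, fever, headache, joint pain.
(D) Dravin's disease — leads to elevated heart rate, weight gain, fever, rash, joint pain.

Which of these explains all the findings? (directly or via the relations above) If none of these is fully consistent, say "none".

For each candidate, compare predicted effects to what was observed:
(A) Holloway disorder — joint pain ✓; fever ✓; elevated heart rate ✓; headache ✓; fatigue ✓ (through diminished reflexes → fatigue)
(B) vestibular collapse — does not account for fever, headache, fatigue
(C) Kale-Webb syndrome — does not account for elevated heart rate
(D) Dravin's disease — does not account for headache, fatigue
(A) alone accounts for all the evidence.

A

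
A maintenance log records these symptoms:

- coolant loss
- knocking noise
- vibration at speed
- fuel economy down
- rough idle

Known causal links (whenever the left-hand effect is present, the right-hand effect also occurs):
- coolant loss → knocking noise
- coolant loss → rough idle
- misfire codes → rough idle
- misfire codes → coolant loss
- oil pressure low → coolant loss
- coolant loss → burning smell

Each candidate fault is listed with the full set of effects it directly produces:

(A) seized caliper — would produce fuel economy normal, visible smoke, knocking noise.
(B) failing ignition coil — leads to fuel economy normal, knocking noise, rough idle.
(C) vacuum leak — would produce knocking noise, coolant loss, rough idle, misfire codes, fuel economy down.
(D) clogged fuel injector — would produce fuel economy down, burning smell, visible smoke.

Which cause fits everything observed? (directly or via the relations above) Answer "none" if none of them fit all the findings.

Per-candidate check:
(A) seized caliper — coolant loss NO; knocking noise yes; vibration at speed NO; fuel economy down NO; rough idle NO
(B) failing ignition coil — coolant loss NO; knocking noise yes; vibration at speed NO; fuel economy down NO; rough idle yes
(C) vacuum leak — coolant loss yes; knocking noise yes; vibration at speed NO; fuel economy down yes; rough idle yes
(D) clogged fuel injector — coolant loss NO; knocking noise NO; vibration at speed NO; fuel economy down yes; rough idle NO
No candidate is consistent with all observations.

none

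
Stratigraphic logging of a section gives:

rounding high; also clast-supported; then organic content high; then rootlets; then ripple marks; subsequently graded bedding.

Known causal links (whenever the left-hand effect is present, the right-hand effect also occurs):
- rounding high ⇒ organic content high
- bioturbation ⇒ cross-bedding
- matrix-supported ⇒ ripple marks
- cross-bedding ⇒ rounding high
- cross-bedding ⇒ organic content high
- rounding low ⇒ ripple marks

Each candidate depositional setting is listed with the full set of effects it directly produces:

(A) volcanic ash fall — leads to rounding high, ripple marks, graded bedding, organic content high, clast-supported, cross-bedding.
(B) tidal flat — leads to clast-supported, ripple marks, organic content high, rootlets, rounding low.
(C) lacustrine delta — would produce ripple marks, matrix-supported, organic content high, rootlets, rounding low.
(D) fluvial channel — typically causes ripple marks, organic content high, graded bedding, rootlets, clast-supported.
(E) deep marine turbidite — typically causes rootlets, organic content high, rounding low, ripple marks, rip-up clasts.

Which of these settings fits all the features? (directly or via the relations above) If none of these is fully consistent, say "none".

none

For each candidate, compare predicted effects to what was observed:
(A) volcanic ash fall — does not account for rootlets
(B) tidal flat — rounding high -; clast-supported +; organic content high +; rootlets +; ripple marks +; graded bedding -
(C) lacustrine delta — fails on rounding high, clast-supported, graded bedding (predicts rounding low, not rounding high; predicts matrix-supported, not clast-supported)
(D) fluvial channel — rounding high -; clast-supported +; organic content high +; rootlets +; ripple marks +; graded bedding +
(E) deep marine turbidite — rounding high -; clast-supported -; organic content high +; rootlets +; ripple marks +; graded bedding -
Every candidate fails on at least one observation.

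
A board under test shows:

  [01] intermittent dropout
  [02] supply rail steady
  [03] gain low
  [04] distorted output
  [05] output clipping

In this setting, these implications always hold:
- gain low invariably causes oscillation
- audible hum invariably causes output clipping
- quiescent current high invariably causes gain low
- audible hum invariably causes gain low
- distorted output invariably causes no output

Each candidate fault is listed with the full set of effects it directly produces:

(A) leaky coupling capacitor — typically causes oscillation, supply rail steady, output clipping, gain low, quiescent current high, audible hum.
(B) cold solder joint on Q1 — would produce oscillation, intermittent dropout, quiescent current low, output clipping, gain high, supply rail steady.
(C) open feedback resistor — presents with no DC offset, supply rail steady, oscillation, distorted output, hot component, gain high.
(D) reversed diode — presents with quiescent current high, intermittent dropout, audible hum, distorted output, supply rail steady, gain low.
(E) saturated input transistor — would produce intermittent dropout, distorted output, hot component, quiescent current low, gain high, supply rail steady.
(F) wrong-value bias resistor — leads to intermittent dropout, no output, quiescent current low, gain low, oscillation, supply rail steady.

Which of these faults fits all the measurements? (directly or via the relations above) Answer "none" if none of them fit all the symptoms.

D

Per-candidate check:
(A) leaky coupling capacitor — intermittent dropout ✗; supply rail steady ✓; gain low ✓; distorted output ✗; output clipping ✓
(B) cold solder joint on Q1 — intermittent dropout ✓; supply rail steady ✓; gain low ✗; distorted output ✗; output clipping ✓
(C) open feedback resistor — intermittent dropout ✗; supply rail steady ✓; gain low ✗; distorted output ✓; output clipping ✗
(D) reversed diode — intermittent dropout ✓; supply rail steady ✓; gain low ✓; distorted output ✓; output clipping ✓ (through audible hum → output clipping)
(E) saturated input transistor — fails on gain low, output clipping (predicts gain high, not gain low)
(F) wrong-value bias resistor — intermittent dropout ✓; supply rail steady ✓; gain low ✓; distorted output ✗; output clipping ✗
Only (D) is consistent with every observation.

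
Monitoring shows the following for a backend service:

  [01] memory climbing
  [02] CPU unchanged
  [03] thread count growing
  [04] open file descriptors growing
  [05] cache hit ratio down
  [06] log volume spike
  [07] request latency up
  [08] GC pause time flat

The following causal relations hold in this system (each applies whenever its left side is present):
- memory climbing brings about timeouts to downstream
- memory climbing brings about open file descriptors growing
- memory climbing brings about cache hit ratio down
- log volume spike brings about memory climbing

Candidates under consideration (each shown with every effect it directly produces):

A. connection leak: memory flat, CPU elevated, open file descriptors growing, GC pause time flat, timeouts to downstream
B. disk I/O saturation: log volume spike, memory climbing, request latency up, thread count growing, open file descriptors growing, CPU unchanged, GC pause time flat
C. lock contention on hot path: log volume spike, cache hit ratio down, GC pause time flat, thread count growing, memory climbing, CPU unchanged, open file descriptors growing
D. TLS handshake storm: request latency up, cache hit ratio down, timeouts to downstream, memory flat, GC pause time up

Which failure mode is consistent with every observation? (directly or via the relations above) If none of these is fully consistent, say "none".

B

Per-candidate check:
(A) connection leak — memory climbing NO; CPU unchanged NO; thread count growing NO; open file descriptors growing yes; cache hit ratio down NO; log volume spike NO; request latency up NO; GC pause time flat yes
(B) disk I/O saturation — memory climbing yes; CPU unchanged yes; thread count growing yes; open file descriptors growing yes; cache hit ratio down yes (by memory climbing → cache hit ratio down); log volume spike yes; request latency up yes; GC pause time flat yes
(C) lock contention on hot path — memory climbing yes; CPU unchanged yes; thread count growing yes; open file descriptors growing yes; cache hit ratio down yes; log volume spike yes; request latency up NO; GC pause time flat yes
(D) TLS handshake storm — fails on memory climbing, CPU unchanged, thread count growing, open file descriptors growing, log volume spike, GC pause time flat (predicts memory flat, not memory climbing; predicts GC pause time up, not GC pause time flat)
(B) is the only candidate with no mismatches.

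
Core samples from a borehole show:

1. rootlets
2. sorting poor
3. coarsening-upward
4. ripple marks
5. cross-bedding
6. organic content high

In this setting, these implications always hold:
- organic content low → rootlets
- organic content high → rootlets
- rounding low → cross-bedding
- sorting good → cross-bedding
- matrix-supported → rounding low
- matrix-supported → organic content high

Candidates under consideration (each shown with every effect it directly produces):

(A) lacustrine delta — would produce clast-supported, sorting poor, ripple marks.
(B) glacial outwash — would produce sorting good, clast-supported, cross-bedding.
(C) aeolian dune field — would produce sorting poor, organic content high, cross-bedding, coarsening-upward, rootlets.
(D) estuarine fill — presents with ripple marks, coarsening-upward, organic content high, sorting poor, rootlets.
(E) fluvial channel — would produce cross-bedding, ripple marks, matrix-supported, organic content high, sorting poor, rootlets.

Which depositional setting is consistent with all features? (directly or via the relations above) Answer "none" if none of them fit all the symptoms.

Checking each candidate against the observations:
(A) lacustrine delta — rootlets miss; sorting poor match; coarsening-upward miss; ripple marks match; cross-bedding miss; organic content high miss
(B) glacial outwash — rootlets miss; sorting poor miss; coarsening-upward miss; ripple marks miss; cross-bedding match; organic content high miss
(C) aeolian dune field — rootlets match; sorting poor match; coarsening-upward match; ripple marks miss; cross-bedding match; organic content high match
(D) estuarine fill — rootlets match; sorting poor match; coarsening-upward match; ripple marks match; cross-bedding miss; organic content high match
(E) fluvial channel — rootlets match; sorting poor match; coarsening-upward miss; ripple marks match; cross-bedding match; organic content high match
Every candidate fails on at least one observation.

none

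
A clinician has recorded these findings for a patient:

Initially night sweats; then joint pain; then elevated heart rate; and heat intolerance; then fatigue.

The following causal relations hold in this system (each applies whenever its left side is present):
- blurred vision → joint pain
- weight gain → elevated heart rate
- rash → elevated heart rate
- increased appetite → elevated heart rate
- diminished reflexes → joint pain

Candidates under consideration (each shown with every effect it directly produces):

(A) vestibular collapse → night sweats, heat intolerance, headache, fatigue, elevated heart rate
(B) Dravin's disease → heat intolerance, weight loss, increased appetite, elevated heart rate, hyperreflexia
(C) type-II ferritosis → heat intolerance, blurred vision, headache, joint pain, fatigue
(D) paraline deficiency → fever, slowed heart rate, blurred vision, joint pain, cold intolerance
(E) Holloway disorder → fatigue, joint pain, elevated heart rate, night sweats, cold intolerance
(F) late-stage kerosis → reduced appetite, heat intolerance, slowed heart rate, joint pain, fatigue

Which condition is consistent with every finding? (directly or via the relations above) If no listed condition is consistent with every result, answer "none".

Checking each candidate against the observations:
(A) vestibular collapse — does not account for joint pain
(B) Dravin's disease — night sweats NO; joint pain NO; elevated heart rate yes; heat intolerance yes; fatigue NO
(C) type-II ferritosis — does not account for night sweats, elevated heart rate
(D) paraline deficiency — night sweats NO; joint pain yes; elevated heart rate NO; heat intolerance NO; fatigue NO
(E) Holloway disorder — fails on heat intolerance (predicts cold intolerance, not heat intolerance)
(F) late-stage kerosis — night sweats NO; joint pain yes; elevated heart rate NO; heat intolerance yes; fatigue yes
No candidate is consistent with all observations.

none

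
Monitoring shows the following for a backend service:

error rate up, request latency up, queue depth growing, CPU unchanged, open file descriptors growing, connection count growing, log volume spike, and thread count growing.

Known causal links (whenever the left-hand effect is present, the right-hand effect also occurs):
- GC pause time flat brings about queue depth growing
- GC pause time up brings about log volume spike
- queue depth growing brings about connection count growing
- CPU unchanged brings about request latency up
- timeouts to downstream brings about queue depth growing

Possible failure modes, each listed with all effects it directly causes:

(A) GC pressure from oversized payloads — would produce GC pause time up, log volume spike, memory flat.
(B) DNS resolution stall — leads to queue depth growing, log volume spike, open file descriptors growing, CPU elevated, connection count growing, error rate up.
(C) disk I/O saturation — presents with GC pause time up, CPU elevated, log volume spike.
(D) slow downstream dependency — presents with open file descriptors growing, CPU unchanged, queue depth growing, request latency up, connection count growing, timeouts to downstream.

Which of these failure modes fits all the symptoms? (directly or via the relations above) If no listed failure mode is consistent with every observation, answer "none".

For each candidate, compare predicted effects to what was observed:
(A) GC pressure from oversized payloads — error rate up NO; request latency up NO; queue depth growing NO; CPU unchanged NO; open file descriptors growing NO; connection count growing NO; log volume spike yes; thread count growing NO
(B) DNS resolution stall — fails on request latency up, CPU unchanged, thread count growing (predicts CPU elevated, not CPU unchanged)
(C) disk I/O saturation — error rate up NO; request latency up NO; queue depth growing NO; CPU unchanged NO; open file descriptors growing NO; connection count growing NO; log volume spike yes; thread count growing NO
(D) slow downstream dependency — error rate up NO; request latency up yes; queue depth growing yes; CPU unchanged yes; open file descriptors growing yes; connection count growing yes; log volume spike NO; thread count growing NO
Every candidate fails on at least one observation.

none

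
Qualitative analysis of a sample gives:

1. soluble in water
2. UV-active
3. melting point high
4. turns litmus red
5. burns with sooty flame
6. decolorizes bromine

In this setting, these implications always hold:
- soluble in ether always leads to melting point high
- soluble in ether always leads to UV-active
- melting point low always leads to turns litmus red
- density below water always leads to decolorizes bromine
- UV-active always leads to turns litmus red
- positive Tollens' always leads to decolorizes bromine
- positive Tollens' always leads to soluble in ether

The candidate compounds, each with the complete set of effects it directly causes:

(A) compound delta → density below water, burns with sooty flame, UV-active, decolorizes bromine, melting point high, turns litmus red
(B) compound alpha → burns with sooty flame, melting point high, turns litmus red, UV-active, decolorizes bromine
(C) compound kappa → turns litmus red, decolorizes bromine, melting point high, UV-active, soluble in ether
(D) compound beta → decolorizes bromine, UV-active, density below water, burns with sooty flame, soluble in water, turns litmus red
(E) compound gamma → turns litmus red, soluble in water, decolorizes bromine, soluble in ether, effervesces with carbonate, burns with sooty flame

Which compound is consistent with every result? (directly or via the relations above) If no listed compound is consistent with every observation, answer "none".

E

Testing each hypothesis:
(A) compound delta — soluble in water -; UV-active +; melting point high +; turns litmus red +; burns with sooty flame +; decolorizes bromine +
(B) compound alpha — soluble in water -; UV-active +; melting point high +; turns litmus red +; burns with sooty flame +; decolorizes bromine +
(C) compound kappa — does not account for soluble in water, burns with sooty flame
(D) compound beta — soluble in water +; UV-active +; melting point high -; turns litmus red +; burns with sooty flame +; decolorizes bromine +
(E) compound gamma — soluble in water +; UV-active + (through soluble in ether → UV-active); melting point high + (through soluble in ether → melting point high); turns litmus red +; burns with sooty flame +; decolorizes bromine +
Only (E) is consistent with every observation.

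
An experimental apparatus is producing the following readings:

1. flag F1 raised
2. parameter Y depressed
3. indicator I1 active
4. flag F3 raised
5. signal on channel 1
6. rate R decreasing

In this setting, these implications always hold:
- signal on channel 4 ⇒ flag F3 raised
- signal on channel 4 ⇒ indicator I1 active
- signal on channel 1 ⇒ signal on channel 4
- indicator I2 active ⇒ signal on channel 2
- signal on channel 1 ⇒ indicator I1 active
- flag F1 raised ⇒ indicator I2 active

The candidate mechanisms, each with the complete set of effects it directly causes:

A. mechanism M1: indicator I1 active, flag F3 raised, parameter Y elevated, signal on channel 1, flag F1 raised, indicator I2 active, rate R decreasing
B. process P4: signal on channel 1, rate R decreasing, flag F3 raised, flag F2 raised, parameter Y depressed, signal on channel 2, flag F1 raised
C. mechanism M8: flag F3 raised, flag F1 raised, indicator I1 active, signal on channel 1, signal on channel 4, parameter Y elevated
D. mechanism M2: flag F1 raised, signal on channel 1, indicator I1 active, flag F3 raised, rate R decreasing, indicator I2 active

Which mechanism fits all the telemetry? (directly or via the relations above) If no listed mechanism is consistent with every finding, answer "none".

For each candidate, compare predicted effects to what was observed:
(A) mechanism M1 — flag F1 raised ✓; parameter Y depressed ✗; indicator I1 active ✓; flag F3 raised ✓; signal on channel 1 ✓; rate R decreasing ✓
(B) process P4 — accounts for every observation (indicator I1 active by signal on channel 1 → indicator I1 active)
(C) mechanism M8 — flag F1 raised ✓; parameter Y depressed ✗; indicator I1 active ✓; flag F3 raised ✓; signal on channel 1 ✓; rate R decreasing ✗
(D) mechanism M2 — does not account for parameter Y depressed
Only (B) is consistent with every observation.

B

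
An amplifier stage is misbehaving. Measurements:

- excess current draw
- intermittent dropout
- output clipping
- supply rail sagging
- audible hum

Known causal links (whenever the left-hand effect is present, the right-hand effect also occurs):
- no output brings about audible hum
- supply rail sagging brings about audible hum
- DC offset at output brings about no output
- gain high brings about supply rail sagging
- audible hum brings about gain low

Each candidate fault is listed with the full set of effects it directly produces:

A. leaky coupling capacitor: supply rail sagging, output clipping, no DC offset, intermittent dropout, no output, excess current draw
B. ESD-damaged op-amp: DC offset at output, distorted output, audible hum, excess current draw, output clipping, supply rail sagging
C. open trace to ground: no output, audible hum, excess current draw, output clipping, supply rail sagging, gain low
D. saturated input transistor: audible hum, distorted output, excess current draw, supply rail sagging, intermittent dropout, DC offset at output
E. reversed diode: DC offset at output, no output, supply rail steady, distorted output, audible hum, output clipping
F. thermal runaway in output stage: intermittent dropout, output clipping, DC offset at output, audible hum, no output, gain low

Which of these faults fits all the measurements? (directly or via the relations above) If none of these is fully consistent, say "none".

A

Per-candidate check:
(A) leaky coupling capacitor — excess current draw +; intermittent dropout +; output clipping +; supply rail sagging +; audible hum + (through no output → audible hum)
(B) ESD-damaged op-amp — excess current draw +; intermittent dropout -; output clipping +; supply rail sagging +; audible hum +
(C) open trace to ground — does not account for intermittent dropout
(D) saturated input transistor — excess current draw +; intermittent dropout +; output clipping -; supply rail sagging +; audible hum +
(E) reversed diode — fails on excess current draw, intermittent dropout, supply rail sagging (predicts supply rail steady, not supply rail sagging)
(F) thermal runaway in output stage — excess current draw -; intermittent dropout +; output clipping +; supply rail sagging -; audible hum +
Only (A) is consistent with every observation.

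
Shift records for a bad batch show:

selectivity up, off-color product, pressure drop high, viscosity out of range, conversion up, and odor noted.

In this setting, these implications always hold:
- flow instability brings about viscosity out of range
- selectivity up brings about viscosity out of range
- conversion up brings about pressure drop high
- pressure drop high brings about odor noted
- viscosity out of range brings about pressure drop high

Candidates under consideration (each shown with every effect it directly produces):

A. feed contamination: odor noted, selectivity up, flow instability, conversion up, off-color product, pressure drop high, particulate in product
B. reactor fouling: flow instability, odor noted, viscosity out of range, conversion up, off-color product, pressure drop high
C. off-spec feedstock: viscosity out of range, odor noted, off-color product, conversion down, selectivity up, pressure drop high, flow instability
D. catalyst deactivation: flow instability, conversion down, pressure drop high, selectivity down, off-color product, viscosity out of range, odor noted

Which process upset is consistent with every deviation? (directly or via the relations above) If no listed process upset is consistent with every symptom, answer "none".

A

For each candidate, compare predicted effects to what was observed:
(A) feed contamination — accounts for every observation (viscosity out of range via flow instability → viscosity out of range)
(B) reactor fouling — selectivity up ✗; off-color product ✓; pressure drop high ✓; viscosity out of range ✓; conversion up ✓; odor noted ✓
(C) off-spec feedstock — fails on conversion up (predicts conversion down, not conversion up)
(D) catalyst deactivation — fails on selectivity up, conversion up (predicts selectivity down, not selectivity up; predicts conversion down, not conversion up)
(A) alone accounts for all the evidence.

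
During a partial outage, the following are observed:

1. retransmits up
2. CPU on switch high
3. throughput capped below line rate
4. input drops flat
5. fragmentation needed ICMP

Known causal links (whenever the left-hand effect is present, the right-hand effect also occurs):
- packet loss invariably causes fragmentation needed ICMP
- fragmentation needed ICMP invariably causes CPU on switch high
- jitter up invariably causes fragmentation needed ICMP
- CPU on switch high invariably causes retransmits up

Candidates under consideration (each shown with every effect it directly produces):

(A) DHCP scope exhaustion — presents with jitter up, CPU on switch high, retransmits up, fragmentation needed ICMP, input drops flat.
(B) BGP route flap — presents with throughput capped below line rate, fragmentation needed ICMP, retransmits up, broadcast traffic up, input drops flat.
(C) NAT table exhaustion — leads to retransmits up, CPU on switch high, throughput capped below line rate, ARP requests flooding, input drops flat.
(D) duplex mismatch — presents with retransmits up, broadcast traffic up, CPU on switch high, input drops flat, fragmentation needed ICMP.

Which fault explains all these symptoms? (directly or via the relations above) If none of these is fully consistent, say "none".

Checking each candidate against the observations:
(A) DHCP scope exhaustion — does not account for throughput capped below line rate
(B) BGP route flap — accounts for every observation (CPU on switch high via fragmentation needed ICMP → CPU on switch high)
(C) NAT table exhaustion — retransmits up yes; CPU on switch high yes; throughput capped below line rate yes; input drops flat yes; fragmentation needed ICMP NO
(D) duplex mismatch — does not account for throughput capped below line rate
(B) is the only candidate with no mismatches.

B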